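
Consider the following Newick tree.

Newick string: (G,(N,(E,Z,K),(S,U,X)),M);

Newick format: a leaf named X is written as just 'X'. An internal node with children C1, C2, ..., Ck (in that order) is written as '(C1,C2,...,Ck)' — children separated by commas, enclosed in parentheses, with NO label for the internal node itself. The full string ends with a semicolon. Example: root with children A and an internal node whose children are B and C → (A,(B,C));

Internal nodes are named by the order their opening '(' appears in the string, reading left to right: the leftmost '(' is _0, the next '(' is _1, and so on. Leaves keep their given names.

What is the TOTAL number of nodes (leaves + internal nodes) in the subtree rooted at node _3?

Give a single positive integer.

Answer: 4

Derivation:
Newick: (G,(N,(E,Z,K),(S,U,X)),M);
Locate _3: it is the '(' at position 14 (the 4th '(' reading left to right).
Query: subtree rooted at _3
_3: subtree_size = 1 + 3
  S: subtree_size = 1 + 0
  U: subtree_size = 1 + 0
  X: subtree_size = 1 + 0
Total subtree size of _3: 4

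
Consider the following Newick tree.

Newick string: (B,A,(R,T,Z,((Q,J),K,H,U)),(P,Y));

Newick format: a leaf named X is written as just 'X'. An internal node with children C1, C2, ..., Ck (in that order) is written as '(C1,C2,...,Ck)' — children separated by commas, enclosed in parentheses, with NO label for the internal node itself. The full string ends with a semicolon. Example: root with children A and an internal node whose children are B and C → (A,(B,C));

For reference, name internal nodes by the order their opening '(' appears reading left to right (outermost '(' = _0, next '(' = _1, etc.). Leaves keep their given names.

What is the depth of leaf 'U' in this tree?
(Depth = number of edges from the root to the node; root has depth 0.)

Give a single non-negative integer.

Answer: 3

Derivation:
Newick: (B,A,(R,T,Z,((Q,J),K,H,U)),(P,Y));
Naming internals by '(' encounter order: outermost '(' = _0, next = _1, ...
Query node: U
Path from root: _0 -> _1 -> _2 -> U
Depth of U: 3 (number of edges from root)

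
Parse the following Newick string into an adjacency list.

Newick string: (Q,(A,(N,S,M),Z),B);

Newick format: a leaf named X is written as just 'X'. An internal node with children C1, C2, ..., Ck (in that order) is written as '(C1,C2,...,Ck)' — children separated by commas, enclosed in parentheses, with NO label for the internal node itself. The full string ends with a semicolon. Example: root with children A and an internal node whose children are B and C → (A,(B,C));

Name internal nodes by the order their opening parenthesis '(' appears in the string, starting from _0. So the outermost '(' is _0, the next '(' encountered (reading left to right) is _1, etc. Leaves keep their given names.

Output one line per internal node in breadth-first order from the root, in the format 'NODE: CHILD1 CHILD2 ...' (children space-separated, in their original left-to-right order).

Answer: _0: Q _1 B
_1: A _2 Z
_2: N S M

Derivation:
Input: (Q,(A,(N,S,M),Z),B);
Scanning left-to-right, naming '(' by encounter order:
  pos 0: '(' -> open internal node _0 (depth 1)
  pos 3: '(' -> open internal node _1 (depth 2)
  pos 6: '(' -> open internal node _2 (depth 3)
  pos 12: ')' -> close internal node _2 (now at depth 2)
  pos 15: ')' -> close internal node _1 (now at depth 1)
  pos 18: ')' -> close internal node _0 (now at depth 0)
Total internal nodes: 3
BFS adjacency from root:
  _0: Q _1 B
  _1: A _2 Z
  _2: N S M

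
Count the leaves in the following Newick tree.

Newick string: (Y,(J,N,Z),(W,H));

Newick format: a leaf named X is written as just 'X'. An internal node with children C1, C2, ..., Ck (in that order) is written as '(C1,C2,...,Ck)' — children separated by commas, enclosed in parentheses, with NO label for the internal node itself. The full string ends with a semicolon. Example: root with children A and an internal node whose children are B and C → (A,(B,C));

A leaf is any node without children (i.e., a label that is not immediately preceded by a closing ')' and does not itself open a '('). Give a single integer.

Newick: (Y,(J,N,Z),(W,H));
Scan left-to-right; a leaf is any maximal label run not followed by '(':
  pos 1: leaf 'Y' → count = 1
  pos 4: leaf 'J' → count = 2
  pos 6: leaf 'N' → count = 3
  pos 8: leaf 'Z' → count = 4
  pos 12: leaf 'W' → count = 5
  pos 14: leaf 'H' → count = 6
Total leaves: 6

Answer: 6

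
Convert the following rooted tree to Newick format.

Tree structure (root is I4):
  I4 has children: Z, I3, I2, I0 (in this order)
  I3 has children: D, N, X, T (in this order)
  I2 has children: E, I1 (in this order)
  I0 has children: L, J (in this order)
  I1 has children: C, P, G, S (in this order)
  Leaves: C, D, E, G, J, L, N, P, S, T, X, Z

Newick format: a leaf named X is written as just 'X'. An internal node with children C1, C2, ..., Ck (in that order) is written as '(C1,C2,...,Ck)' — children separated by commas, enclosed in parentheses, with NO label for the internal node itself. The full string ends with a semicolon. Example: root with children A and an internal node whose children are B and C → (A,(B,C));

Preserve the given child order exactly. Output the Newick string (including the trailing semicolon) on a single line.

internal I4 with children ['Z', 'I3', 'I2', 'I0']
  leaf 'Z' → 'Z'
  internal I3 with children ['D', 'N', 'X', 'T']
    leaf 'D' → 'D'
    leaf 'N' → 'N'
    leaf 'X' → 'X'
    leaf 'T' → 'T'
  → '(D,N,X,T)'
  internal I2 with children ['E', 'I1']
    leaf 'E' → 'E'
    internal I1 with children ['C', 'P', 'G', 'S']
      leaf 'C' → 'C'
      leaf 'P' → 'P'
      leaf 'G' → 'G'
      leaf 'S' → 'S'
    → '(C,P,G,S)'
  → '(E,(C,P,G,S))'
  internal I0 with children ['L', 'J']
    leaf 'L' → 'L'
    leaf 'J' → 'J'
  → '(L,J)'
→ '(Z,(D,N,X,T),(E,(C,P,G,S)),(L,J))'
Final: (Z,(D,N,X,T),(E,(C,P,G,S)),(L,J));

Answer: (Z,(D,N,X,T),(E,(C,P,G,S)),(L,J));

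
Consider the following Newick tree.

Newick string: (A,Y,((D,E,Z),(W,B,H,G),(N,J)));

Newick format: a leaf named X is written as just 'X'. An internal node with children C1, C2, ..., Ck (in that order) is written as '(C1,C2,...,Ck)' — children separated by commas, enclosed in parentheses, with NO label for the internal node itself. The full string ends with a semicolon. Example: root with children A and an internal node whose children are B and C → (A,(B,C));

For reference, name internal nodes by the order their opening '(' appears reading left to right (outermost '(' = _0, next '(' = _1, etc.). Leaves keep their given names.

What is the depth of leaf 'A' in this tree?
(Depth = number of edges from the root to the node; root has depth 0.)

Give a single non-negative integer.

Newick: (A,Y,((D,E,Z),(W,B,H,G),(N,J)));
Naming internals by '(' encounter order: outermost '(' = _0, next = _1, ...
Query node: A
Path from root: _0 -> A
Depth of A: 1 (number of edges from root)

Answer: 1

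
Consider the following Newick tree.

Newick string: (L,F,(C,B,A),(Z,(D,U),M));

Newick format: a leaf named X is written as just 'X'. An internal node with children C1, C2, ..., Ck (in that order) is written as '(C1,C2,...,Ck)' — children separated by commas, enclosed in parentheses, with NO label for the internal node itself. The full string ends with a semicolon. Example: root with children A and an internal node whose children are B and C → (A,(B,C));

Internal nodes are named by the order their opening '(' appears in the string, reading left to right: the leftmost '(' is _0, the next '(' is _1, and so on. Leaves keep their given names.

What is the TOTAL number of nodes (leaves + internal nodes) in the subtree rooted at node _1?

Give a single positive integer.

Newick: (L,F,(C,B,A),(Z,(D,U),M));
Locate _1: it is the '(' at position 5 (the 2nd '(' reading left to right).
Query: subtree rooted at _1
_1: subtree_size = 1 + 3
  C: subtree_size = 1 + 0
  B: subtree_size = 1 + 0
  A: subtree_size = 1 + 0
Total subtree size of _1: 4

Answer: 4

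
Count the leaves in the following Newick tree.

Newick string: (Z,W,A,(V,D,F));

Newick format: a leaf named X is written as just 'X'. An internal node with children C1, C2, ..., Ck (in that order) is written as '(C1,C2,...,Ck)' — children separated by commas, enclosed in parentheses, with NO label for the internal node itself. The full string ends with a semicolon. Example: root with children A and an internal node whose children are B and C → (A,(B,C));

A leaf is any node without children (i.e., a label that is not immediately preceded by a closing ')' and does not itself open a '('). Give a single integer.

Answer: 6

Derivation:
Newick: (Z,W,A,(V,D,F));
Scan left-to-right; a leaf is any maximal label run not followed by '(':
  pos 1: leaf 'Z' → count = 1
  pos 3: leaf 'W' → count = 2
  pos 5: leaf 'A' → count = 3
  pos 8: leaf 'V' → count = 4
  pos 10: leaf 'D' → count = 5
  pos 12: leaf 'F' → count = 6
Total leaves: 6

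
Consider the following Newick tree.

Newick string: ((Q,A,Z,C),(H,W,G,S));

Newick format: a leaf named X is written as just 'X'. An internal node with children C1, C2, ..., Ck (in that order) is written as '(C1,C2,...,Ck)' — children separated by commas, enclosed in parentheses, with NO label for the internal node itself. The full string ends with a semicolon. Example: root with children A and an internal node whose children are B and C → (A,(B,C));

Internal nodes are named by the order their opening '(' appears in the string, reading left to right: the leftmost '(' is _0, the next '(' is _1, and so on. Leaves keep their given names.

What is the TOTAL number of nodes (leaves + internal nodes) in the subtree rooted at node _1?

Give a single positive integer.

Newick: ((Q,A,Z,C),(H,W,G,S));
Locate _1: it is the '(' at position 1 (the 2nd '(' reading left to right).
Query: subtree rooted at _1
_1: subtree_size = 1 + 4
  Q: subtree_size = 1 + 0
  A: subtree_size = 1 + 0
  Z: subtree_size = 1 + 0
  C: subtree_size = 1 + 0
Total subtree size of _1: 5

Answer: 5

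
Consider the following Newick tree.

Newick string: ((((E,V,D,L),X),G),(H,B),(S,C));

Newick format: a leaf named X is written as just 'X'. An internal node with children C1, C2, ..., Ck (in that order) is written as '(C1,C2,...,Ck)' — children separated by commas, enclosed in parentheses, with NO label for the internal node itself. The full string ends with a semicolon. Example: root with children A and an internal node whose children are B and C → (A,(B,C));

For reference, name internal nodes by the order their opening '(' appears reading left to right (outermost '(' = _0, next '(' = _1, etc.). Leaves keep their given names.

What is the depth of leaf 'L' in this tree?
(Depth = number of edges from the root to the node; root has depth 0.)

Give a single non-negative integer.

Answer: 4

Derivation:
Newick: ((((E,V,D,L),X),G),(H,B),(S,C));
Naming internals by '(' encounter order: outermost '(' = _0, next = _1, ...
Query node: L
Path from root: _0 -> _1 -> _2 -> _3 -> L
Depth of L: 4 (number of edges from root)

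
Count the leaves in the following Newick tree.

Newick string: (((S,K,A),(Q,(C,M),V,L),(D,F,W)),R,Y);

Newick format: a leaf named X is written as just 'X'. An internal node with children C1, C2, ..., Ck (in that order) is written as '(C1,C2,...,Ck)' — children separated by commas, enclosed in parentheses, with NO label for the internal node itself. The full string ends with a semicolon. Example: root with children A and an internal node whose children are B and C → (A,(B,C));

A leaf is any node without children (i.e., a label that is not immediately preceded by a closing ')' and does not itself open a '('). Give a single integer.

Answer: 13

Derivation:
Newick: (((S,K,A),(Q,(C,M),V,L),(D,F,W)),R,Y);
Scan left-to-right; a leaf is any maximal label run not followed by '(':
  pos 3: leaf 'S' → count = 1
  pos 5: leaf 'K' → count = 2
  pos 7: leaf 'A' → count = 3
  pos 11: leaf 'Q' → count = 4
  pos 14: leaf 'C' → count = 5
  pos 16: leaf 'M' → count = 6
  pos 19: leaf 'V' → count = 7
  pos 21: leaf 'L' → count = 8
  pos 25: leaf 'D' → count = 9
  pos 27: leaf 'F' → count = 10
  pos 29: leaf 'W' → count = 11
  pos 33: leaf 'R' → count = 12
  pos 35: leaf 'Y' → count = 13
Total leaves: 13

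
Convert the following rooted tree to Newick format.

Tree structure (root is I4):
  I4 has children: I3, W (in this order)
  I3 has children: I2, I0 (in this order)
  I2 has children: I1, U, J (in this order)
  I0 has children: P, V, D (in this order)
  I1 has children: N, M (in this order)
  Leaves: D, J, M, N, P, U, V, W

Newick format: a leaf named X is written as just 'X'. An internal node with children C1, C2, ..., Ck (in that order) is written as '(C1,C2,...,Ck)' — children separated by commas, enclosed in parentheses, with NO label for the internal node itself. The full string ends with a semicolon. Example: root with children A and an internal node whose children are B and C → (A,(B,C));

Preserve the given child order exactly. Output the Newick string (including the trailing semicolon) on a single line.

Answer: ((((N,M),U,J),(P,V,D)),W);

Derivation:
internal I4 with children ['I3', 'W']
  internal I3 with children ['I2', 'I0']
    internal I2 with children ['I1', 'U', 'J']
      internal I1 with children ['N', 'M']
        leaf 'N' → 'N'
        leaf 'M' → 'M'
      → '(N,M)'
      leaf 'U' → 'U'
      leaf 'J' → 'J'
    → '((N,M),U,J)'
    internal I0 with children ['P', 'V', 'D']
      leaf 'P' → 'P'
      leaf 'V' → 'V'
      leaf 'D' → 'D'
    → '(P,V,D)'
  → '(((N,M),U,J),(P,V,D))'
  leaf 'W' → 'W'
→ '((((N,M),U,J),(P,V,D)),W)'
Final: ((((N,M),U,J),(P,V,D)),W);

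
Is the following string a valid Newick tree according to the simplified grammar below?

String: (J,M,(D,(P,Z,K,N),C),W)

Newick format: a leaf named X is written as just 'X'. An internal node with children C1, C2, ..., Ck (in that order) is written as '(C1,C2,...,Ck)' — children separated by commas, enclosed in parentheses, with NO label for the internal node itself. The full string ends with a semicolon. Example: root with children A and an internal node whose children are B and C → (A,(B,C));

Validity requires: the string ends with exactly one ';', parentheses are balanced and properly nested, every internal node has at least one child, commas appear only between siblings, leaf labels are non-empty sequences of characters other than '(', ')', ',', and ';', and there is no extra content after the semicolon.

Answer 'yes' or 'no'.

Input: (J,M,(D,(P,Z,K,N),C),W)
Paren balance: 3 '(' vs 3 ')' OK
Ends with single ';': False
Full parse: FAILS (must end with ;)
Valid: False

Answer: no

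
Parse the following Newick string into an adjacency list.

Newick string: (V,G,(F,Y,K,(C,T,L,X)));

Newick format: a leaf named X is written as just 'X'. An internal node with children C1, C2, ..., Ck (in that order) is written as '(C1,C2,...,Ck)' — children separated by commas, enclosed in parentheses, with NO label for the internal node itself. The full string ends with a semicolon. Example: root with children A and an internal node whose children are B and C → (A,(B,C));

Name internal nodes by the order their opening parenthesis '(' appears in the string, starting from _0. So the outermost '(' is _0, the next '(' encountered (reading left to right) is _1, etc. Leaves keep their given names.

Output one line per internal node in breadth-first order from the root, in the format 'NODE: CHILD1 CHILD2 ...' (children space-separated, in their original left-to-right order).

Input: (V,G,(F,Y,K,(C,T,L,X)));
Scanning left-to-right, naming '(' by encounter order:
  pos 0: '(' -> open internal node _0 (depth 1)
  pos 5: '(' -> open internal node _1 (depth 2)
  pos 12: '(' -> open internal node _2 (depth 3)
  pos 20: ')' -> close internal node _2 (now at depth 2)
  pos 21: ')' -> close internal node _1 (now at depth 1)
  pos 22: ')' -> close internal node _0 (now at depth 0)
Total internal nodes: 3
BFS adjacency from root:
  _0: V G _1
  _1: F Y K _2
  _2: C T L X

Answer: _0: V G _1
_1: F Y K _2
_2: C T L X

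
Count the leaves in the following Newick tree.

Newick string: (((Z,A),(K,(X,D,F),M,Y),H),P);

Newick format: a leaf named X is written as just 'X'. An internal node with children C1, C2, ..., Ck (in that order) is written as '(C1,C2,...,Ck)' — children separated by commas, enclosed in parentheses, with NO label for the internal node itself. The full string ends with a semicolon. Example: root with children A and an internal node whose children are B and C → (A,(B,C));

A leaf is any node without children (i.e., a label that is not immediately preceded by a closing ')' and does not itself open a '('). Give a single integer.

Newick: (((Z,A),(K,(X,D,F),M,Y),H),P);
Scan left-to-right; a leaf is any maximal label run not followed by '(':
  pos 3: leaf 'Z' → count = 1
  pos 5: leaf 'A' → count = 2
  pos 9: leaf 'K' → count = 3
  pos 12: leaf 'X' → count = 4
  pos 14: leaf 'D' → count = 5
  pos 16: leaf 'F' → count = 6
  pos 19: leaf 'M' → count = 7
  pos 21: leaf 'Y' → count = 8
  pos 24: leaf 'H' → count = 9
  pos 27: leaf 'P' → count = 10
Total leaves: 10

Answer: 10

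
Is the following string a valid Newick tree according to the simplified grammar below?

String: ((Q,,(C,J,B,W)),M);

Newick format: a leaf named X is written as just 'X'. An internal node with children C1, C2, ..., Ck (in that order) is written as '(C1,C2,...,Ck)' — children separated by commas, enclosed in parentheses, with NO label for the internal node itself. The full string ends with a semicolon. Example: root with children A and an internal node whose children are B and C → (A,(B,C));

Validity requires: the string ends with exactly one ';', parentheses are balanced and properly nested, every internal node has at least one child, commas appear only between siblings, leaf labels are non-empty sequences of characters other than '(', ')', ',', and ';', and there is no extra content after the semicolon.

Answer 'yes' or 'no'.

Input: ((Q,,(C,J,B,W)),M);
Paren balance: 3 '(' vs 3 ')' OK
Ends with single ';': True
Full parse: FAILS (empty leaf label at pos 4)
Valid: False

Answer: no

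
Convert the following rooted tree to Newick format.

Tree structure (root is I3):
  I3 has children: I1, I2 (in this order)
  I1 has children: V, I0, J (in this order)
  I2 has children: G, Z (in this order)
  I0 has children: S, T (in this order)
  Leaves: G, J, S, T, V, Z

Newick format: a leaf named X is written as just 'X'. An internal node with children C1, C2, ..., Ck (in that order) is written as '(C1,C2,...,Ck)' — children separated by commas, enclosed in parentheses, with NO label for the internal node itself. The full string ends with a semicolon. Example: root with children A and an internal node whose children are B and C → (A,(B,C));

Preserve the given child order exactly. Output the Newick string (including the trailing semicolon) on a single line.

internal I3 with children ['I1', 'I2']
  internal I1 with children ['V', 'I0', 'J']
    leaf 'V' → 'V'
    internal I0 with children ['S', 'T']
      leaf 'S' → 'S'
      leaf 'T' → 'T'
    → '(S,T)'
    leaf 'J' → 'J'
  → '(V,(S,T),J)'
  internal I2 with children ['G', 'Z']
    leaf 'G' → 'G'
    leaf 'Z' → 'Z'
  → '(G,Z)'
→ '((V,(S,T),J),(G,Z))'
Final: ((V,(S,T),J),(G,Z));

Answer: ((V,(S,T),J),(G,Z));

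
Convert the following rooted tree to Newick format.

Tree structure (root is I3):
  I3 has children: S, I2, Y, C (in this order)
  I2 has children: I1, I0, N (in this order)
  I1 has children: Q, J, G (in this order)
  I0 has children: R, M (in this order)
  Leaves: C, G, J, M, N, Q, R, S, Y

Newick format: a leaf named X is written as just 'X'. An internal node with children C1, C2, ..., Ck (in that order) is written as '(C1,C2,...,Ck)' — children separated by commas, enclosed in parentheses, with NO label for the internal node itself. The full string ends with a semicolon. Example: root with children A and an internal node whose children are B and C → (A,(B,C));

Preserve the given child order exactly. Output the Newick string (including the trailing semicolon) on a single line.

internal I3 with children ['S', 'I2', 'Y', 'C']
  leaf 'S' → 'S'
  internal I2 with children ['I1', 'I0', 'N']
    internal I1 with children ['Q', 'J', 'G']
      leaf 'Q' → 'Q'
      leaf 'J' → 'J'
      leaf 'G' → 'G'
    → '(Q,J,G)'
    internal I0 with children ['R', 'M']
      leaf 'R' → 'R'
      leaf 'M' → 'M'
    → '(R,M)'
    leaf 'N' → 'N'
  → '((Q,J,G),(R,M),N)'
  leaf 'Y' → 'Y'
  leaf 'C' → 'C'
→ '(S,((Q,J,G),(R,M),N),Y,C)'
Final: (S,((Q,J,G),(R,M),N),Y,C);

Answer: (S,((Q,J,G),(R,M),N),Y,C);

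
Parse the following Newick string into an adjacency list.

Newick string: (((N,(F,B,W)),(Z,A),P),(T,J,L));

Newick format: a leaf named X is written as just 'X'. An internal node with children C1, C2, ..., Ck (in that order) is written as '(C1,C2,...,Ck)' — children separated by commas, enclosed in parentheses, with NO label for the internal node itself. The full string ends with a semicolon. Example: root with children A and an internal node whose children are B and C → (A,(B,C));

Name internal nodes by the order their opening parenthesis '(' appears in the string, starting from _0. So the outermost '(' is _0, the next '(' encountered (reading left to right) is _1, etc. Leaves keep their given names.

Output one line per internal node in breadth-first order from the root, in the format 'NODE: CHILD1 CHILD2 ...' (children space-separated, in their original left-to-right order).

Input: (((N,(F,B,W)),(Z,A),P),(T,J,L));
Scanning left-to-right, naming '(' by encounter order:
  pos 0: '(' -> open internal node _0 (depth 1)
  pos 1: '(' -> open internal node _1 (depth 2)
  pos 2: '(' -> open internal node _2 (depth 3)
  pos 5: '(' -> open internal node _3 (depth 4)
  pos 11: ')' -> close internal node _3 (now at depth 3)
  pos 12: ')' -> close internal node _2 (now at depth 2)
  pos 14: '(' -> open internal node _4 (depth 3)
  pos 18: ')' -> close internal node _4 (now at depth 2)
  pos 21: ')' -> close internal node _1 (now at depth 1)
  pos 23: '(' -> open internal node _5 (depth 2)
  pos 29: ')' -> close internal node _5 (now at depth 1)
  pos 30: ')' -> close internal node _0 (now at depth 0)
Total internal nodes: 6
BFS adjacency from root:
  _0: _1 _5
  _1: _2 _4 P
  _5: T J L
  _2: N _3
  _4: Z A
  _3: F B W

Answer: _0: _1 _5
_1: _2 _4 P
_5: T J L
_2: N _3
_4: Z A
_3: F B W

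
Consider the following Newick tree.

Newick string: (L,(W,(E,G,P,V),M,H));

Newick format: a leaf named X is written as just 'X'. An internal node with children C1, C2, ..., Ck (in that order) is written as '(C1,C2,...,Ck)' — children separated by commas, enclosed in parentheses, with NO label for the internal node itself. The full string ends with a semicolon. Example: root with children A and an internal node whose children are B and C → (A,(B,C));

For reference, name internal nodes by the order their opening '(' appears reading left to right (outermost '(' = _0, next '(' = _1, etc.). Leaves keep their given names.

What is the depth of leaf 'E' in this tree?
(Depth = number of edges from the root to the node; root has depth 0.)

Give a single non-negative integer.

Answer: 3

Derivation:
Newick: (L,(W,(E,G,P,V),M,H));
Naming internals by '(' encounter order: outermost '(' = _0, next = _1, ...
Query node: E
Path from root: _0 -> _1 -> _2 -> E
Depth of E: 3 (number of edges from root)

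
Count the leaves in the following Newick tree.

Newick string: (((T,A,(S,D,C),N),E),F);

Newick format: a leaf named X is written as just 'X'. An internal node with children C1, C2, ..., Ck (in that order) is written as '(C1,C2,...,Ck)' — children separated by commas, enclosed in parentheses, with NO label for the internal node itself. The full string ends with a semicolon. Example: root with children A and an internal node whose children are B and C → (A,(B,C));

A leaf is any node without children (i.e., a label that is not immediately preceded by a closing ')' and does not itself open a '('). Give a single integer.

Answer: 8

Derivation:
Newick: (((T,A,(S,D,C),N),E),F);
Scan left-to-right; a leaf is any maximal label run not followed by '(':
  pos 3: leaf 'T' → count = 1
  pos 5: leaf 'A' → count = 2
  pos 8: leaf 'S' → count = 3
  pos 10: leaf 'D' → count = 4
  pos 12: leaf 'C' → count = 5
  pos 15: leaf 'N' → count = 6
  pos 18: leaf 'E' → count = 7
  pos 21: leaf 'F' → count = 8
Total leaves: 8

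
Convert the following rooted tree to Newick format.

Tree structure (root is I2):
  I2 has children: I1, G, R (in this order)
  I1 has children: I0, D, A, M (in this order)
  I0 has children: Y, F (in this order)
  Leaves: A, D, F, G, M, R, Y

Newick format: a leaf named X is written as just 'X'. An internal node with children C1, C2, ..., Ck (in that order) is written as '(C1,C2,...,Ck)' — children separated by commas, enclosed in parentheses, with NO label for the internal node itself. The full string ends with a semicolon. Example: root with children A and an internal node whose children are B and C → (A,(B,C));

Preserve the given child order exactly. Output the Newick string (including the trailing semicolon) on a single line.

Answer: (((Y,F),D,A,M),G,R);

Derivation:
internal I2 with children ['I1', 'G', 'R']
  internal I1 with children ['I0', 'D', 'A', 'M']
    internal I0 with children ['Y', 'F']
      leaf 'Y' → 'Y'
      leaf 'F' → 'F'
    → '(Y,F)'
    leaf 'D' → 'D'
    leaf 'A' → 'A'
    leaf 'M' → 'M'
  → '((Y,F),D,A,M)'
  leaf 'G' → 'G'
  leaf 'R' → 'R'
→ '(((Y,F),D,A,M),G,R)'
Final: (((Y,F),D,A,M),G,R);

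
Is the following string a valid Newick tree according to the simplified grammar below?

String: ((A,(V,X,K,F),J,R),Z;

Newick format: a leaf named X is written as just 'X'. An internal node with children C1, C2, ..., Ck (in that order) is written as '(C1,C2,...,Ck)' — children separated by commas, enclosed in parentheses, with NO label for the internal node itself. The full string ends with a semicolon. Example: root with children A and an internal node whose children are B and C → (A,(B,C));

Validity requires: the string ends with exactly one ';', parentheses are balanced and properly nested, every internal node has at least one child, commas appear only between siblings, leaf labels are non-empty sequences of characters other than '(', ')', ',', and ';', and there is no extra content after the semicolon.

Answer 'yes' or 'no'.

Input: ((A,(V,X,K,F),J,R),Z;
Paren balance: 3 '(' vs 2 ')' MISMATCH
Ends with single ';': True
Full parse: FAILS (expected , or ) at pos 20)
Valid: False

Answer: no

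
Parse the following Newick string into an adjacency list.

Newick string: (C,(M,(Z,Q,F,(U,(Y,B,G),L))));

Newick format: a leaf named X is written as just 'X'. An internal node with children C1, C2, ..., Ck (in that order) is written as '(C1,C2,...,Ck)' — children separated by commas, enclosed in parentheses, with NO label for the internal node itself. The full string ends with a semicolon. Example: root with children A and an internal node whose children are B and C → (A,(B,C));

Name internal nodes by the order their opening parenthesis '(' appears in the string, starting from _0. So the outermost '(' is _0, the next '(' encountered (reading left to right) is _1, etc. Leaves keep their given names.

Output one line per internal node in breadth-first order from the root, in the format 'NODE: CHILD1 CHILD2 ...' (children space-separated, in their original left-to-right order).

Input: (C,(M,(Z,Q,F,(U,(Y,B,G),L))));
Scanning left-to-right, naming '(' by encounter order:
  pos 0: '(' -> open internal node _0 (depth 1)
  pos 3: '(' -> open internal node _1 (depth 2)
  pos 6: '(' -> open internal node _2 (depth 3)
  pos 13: '(' -> open internal node _3 (depth 4)
  pos 16: '(' -> open internal node _4 (depth 5)
  pos 22: ')' -> close internal node _4 (now at depth 4)
  pos 25: ')' -> close internal node _3 (now at depth 3)
  pos 26: ')' -> close internal node _2 (now at depth 2)
  pos 27: ')' -> close internal node _1 (now at depth 1)
  pos 28: ')' -> close internal node _0 (now at depth 0)
Total internal nodes: 5
BFS adjacency from root:
  _0: C _1
  _1: M _2
  _2: Z Q F _3
  _3: U _4 L
  _4: Y B G

Answer: _0: C _1
_1: M _2
_2: Z Q F _3
_3: U _4 L
_4: Y B G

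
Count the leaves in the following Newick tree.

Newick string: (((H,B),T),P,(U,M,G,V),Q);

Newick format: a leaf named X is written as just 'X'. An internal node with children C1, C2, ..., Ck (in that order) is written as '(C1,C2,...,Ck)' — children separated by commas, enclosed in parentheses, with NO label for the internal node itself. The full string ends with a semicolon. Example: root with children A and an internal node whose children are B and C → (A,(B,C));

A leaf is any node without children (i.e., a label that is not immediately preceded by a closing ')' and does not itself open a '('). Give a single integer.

Answer: 9

Derivation:
Newick: (((H,B),T),P,(U,M,G,V),Q);
Scan left-to-right; a leaf is any maximal label run not followed by '(':
  pos 3: leaf 'H' → count = 1
  pos 5: leaf 'B' → count = 2
  pos 8: leaf 'T' → count = 3
  pos 11: leaf 'P' → count = 4
  pos 14: leaf 'U' → count = 5
  pos 16: leaf 'M' → count = 6
  pos 18: leaf 'G' → count = 7
  pos 20: leaf 'V' → count = 8
  pos 23: leaf 'Q' → count = 9
Total leaves: 9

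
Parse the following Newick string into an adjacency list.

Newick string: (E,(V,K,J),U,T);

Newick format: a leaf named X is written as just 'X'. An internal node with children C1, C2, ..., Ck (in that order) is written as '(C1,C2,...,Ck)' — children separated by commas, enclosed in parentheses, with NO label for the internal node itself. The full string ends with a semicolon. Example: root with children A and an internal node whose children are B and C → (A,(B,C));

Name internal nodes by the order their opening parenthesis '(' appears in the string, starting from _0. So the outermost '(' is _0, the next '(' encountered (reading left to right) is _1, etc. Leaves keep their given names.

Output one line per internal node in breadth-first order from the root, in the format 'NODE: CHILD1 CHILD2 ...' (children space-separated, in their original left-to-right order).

Answer: _0: E _1 U T
_1: V K J

Derivation:
Input: (E,(V,K,J),U,T);
Scanning left-to-right, naming '(' by encounter order:
  pos 0: '(' -> open internal node _0 (depth 1)
  pos 3: '(' -> open internal node _1 (depth 2)
  pos 9: ')' -> close internal node _1 (now at depth 1)
  pos 14: ')' -> close internal node _0 (now at depth 0)
Total internal nodes: 2
BFS adjacency from root:
  _0: E _1 U T
  _1: V K J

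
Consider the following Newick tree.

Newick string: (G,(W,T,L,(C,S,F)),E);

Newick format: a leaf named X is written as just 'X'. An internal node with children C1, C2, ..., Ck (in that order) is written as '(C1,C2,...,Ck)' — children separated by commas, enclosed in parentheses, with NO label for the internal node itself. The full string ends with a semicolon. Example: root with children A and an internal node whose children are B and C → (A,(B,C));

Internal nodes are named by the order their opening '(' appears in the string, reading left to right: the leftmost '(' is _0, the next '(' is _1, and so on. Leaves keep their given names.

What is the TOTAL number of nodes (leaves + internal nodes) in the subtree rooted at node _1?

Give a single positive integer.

Answer: 8

Derivation:
Newick: (G,(W,T,L,(C,S,F)),E);
Locate _1: it is the '(' at position 3 (the 2nd '(' reading left to right).
Query: subtree rooted at _1
_1: subtree_size = 1 + 7
  W: subtree_size = 1 + 0
  T: subtree_size = 1 + 0
  L: subtree_size = 1 + 0
  _2: subtree_size = 1 + 3
    C: subtree_size = 1 + 0
    S: subtree_size = 1 + 0
    F: subtree_size = 1 + 0
Total subtree size of _1: 8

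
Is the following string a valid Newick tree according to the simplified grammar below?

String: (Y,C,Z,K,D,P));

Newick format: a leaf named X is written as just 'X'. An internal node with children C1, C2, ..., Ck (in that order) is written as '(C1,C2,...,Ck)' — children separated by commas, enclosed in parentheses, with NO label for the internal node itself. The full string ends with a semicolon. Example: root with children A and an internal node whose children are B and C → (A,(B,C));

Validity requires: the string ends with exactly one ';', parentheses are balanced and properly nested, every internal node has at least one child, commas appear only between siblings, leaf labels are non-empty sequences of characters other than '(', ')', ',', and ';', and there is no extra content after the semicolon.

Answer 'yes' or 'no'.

Input: (Y,C,Z,K,D,P));
Paren balance: 1 '(' vs 2 ')' MISMATCH
Ends with single ';': True
Full parse: FAILS (extra content after tree at pos 13)
Valid: False

Answer: no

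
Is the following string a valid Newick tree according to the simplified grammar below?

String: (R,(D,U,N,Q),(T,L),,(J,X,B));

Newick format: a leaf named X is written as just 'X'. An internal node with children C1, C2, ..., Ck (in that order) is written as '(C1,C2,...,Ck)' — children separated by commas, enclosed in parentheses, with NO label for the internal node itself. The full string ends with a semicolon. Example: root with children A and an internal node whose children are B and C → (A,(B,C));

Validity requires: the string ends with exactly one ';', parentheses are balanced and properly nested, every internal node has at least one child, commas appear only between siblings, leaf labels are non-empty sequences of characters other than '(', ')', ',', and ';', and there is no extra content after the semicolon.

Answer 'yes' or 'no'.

Answer: no

Derivation:
Input: (R,(D,U,N,Q),(T,L),,(J,X,B));
Paren balance: 4 '(' vs 4 ')' OK
Ends with single ';': True
Full parse: FAILS (empty leaf label at pos 19)
Valid: False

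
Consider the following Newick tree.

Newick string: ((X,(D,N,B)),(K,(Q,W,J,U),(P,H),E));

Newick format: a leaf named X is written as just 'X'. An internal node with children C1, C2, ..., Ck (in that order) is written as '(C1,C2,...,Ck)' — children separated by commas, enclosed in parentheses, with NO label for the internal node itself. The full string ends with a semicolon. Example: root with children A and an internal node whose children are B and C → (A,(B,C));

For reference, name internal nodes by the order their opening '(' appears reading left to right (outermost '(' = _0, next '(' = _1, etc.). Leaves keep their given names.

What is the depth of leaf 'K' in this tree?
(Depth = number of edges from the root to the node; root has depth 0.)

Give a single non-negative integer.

Answer: 2

Derivation:
Newick: ((X,(D,N,B)),(K,(Q,W,J,U),(P,H),E));
Naming internals by '(' encounter order: outermost '(' = _0, next = _1, ...
Query node: K
Path from root: _0 -> _3 -> K
Depth of K: 2 (number of edges from root)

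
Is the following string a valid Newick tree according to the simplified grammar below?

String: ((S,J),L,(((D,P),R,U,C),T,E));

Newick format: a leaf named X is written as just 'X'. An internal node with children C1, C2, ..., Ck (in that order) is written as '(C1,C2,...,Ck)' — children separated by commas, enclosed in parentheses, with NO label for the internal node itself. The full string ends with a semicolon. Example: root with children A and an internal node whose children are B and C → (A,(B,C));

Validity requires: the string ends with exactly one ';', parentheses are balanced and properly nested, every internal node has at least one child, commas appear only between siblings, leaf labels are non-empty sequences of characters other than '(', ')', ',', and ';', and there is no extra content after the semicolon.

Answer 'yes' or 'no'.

Input: ((S,J),L,(((D,P),R,U,C),T,E));
Paren balance: 5 '(' vs 5 ')' OK
Ends with single ';': True
Full parse: OK
Valid: True

Answer: yes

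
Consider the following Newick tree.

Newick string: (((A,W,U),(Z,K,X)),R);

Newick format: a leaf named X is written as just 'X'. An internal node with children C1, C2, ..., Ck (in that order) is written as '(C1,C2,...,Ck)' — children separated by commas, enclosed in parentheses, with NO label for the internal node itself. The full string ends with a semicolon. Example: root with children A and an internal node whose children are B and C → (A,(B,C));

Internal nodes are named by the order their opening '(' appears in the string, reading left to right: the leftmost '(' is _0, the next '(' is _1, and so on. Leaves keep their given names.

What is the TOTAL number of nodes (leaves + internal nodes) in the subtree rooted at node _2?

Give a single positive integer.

Answer: 4

Derivation:
Newick: (((A,W,U),(Z,K,X)),R);
Locate _2: it is the '(' at position 2 (the 3rd '(' reading left to right).
Query: subtree rooted at _2
_2: subtree_size = 1 + 3
  A: subtree_size = 1 + 0
  W: subtree_size = 1 + 0
  U: subtree_size = 1 + 0
Total subtree size of _2: 4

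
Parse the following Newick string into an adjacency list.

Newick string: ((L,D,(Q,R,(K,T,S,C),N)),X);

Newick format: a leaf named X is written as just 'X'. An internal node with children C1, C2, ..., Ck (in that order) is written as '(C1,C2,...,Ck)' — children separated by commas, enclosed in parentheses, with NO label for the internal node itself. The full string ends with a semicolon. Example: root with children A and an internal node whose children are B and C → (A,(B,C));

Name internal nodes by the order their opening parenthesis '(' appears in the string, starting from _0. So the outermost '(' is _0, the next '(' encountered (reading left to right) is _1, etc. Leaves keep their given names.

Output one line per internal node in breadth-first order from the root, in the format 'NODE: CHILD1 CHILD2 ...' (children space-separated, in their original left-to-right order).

Input: ((L,D,(Q,R,(K,T,S,C),N)),X);
Scanning left-to-right, naming '(' by encounter order:
  pos 0: '(' -> open internal node _0 (depth 1)
  pos 1: '(' -> open internal node _1 (depth 2)
  pos 6: '(' -> open internal node _2 (depth 3)
  pos 11: '(' -> open internal node _3 (depth 4)
  pos 19: ')' -> close internal node _3 (now at depth 3)
  pos 22: ')' -> close internal node _2 (now at depth 2)
  pos 23: ')' -> close internal node _1 (now at depth 1)
  pos 26: ')' -> close internal node _0 (now at depth 0)
Total internal nodes: 4
BFS adjacency from root:
  _0: _1 X
  _1: L D _2
  _2: Q R _3 N
  _3: K T S C

Answer: _0: _1 X
_1: L D _2
_2: Q R _3 N
_3: K T S C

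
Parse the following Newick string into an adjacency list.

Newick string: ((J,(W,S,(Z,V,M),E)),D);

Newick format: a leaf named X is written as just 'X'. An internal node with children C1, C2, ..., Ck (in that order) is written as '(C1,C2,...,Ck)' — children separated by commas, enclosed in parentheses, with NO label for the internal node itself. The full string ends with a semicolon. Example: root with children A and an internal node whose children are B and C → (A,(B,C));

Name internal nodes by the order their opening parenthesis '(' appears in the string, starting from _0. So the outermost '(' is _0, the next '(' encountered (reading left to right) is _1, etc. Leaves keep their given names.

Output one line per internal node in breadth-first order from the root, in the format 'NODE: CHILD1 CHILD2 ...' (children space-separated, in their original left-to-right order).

Input: ((J,(W,S,(Z,V,M),E)),D);
Scanning left-to-right, naming '(' by encounter order:
  pos 0: '(' -> open internal node _0 (depth 1)
  pos 1: '(' -> open internal node _1 (depth 2)
  pos 4: '(' -> open internal node _2 (depth 3)
  pos 9: '(' -> open internal node _3 (depth 4)
  pos 15: ')' -> close internal node _3 (now at depth 3)
  pos 18: ')' -> close internal node _2 (now at depth 2)
  pos 19: ')' -> close internal node _1 (now at depth 1)
  pos 22: ')' -> close internal node _0 (now at depth 0)
Total internal nodes: 4
BFS adjacency from root:
  _0: _1 D
  _1: J _2
  _2: W S _3 E
  _3: Z V M

Answer: _0: _1 D
_1: J _2
_2: W S _3 E
_3: Z V M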